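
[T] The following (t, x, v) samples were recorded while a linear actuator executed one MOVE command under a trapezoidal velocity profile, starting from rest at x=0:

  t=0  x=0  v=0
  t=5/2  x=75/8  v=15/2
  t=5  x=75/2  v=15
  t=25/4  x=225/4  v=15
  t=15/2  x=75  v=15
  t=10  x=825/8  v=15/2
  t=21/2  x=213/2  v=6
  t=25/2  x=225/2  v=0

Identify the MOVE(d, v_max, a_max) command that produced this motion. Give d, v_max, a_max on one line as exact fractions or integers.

d=225/2 v_max=15 a_max=3

final state: t=25/2, x=225/2, v=0 → d = 225/2
a_max = (15/2−0)/(5/2−0) = 3
max v = 15 over t∈[5,15/2] → v_max = 15
check: 15·(5+5/2) = 225/2 ✓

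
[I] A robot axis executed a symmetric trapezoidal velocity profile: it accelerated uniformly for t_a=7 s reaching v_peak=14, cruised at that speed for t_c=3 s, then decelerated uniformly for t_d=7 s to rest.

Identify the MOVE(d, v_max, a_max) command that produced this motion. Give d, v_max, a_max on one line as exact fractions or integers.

a_max = 14/7 = 2
d_a = ½·14·7 = 49; d_c = 14·3 = 42
d = 2·49 + 42 = 140
t_c = 3 > 0 so v_max = 14

d=140 v_max=14 a_max=2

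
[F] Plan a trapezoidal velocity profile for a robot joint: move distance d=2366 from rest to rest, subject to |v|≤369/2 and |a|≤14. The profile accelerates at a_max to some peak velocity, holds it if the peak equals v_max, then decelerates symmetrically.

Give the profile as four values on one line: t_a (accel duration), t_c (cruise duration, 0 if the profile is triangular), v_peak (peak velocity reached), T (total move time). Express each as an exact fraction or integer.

t_a=13 t_c=0 v_peak=182 T=26

v_max²/a_max = (369/2)²/14 = 136161/56
2366 < 136161/56 ⇒ no cruise
v_peak = √(2366·14) = √33124 = 182
t_a = 182/14 = 13; t_c = 0
T = 2·13 = 26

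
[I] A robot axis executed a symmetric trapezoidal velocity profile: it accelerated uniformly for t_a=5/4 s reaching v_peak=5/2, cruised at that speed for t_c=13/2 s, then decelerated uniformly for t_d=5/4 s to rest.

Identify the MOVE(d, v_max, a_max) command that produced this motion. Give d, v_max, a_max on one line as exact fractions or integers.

a_max = (5/2)/(5/4) = 2
d_a = ½·5/2·5/4 = 25/16; d_c = 5/2·13/2 = 65/4
d = 2·25/16 + 65/4 = 155/8
t_c = 13/2 > 0 → v_max = v_peak = 5/2

d=155/8 v_max=5/2 a_max=2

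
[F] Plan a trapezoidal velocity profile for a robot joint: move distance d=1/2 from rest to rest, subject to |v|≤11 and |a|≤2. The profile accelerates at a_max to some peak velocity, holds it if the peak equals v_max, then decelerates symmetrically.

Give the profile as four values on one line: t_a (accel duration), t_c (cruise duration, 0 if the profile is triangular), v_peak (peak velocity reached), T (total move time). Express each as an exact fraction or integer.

vₘ²/aₘ = 11²/2 = 121/2
1/2 < 121/2 so t_c = 0
v_peak = √(1/2·2) = √1 = 1
t_a = 1/2; t_c = 0
T = 2·1/2 = 1

t_a=1/2 t_c=0 v_peak=1 T=1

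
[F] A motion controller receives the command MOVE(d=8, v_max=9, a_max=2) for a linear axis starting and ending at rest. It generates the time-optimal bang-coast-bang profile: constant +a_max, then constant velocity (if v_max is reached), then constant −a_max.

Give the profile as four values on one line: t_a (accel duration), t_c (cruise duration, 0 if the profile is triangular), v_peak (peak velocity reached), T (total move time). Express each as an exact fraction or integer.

t_a=2 t_c=0 v_peak=4 T=4

v_max²/a_max = 9²/2 = 81/2
8 < 81/2 ⇒ no cruise
v_peak = √(8·2) = √16 = 4
t_a = 4/2 = 2; t_c = 0
T = 2·2 = 4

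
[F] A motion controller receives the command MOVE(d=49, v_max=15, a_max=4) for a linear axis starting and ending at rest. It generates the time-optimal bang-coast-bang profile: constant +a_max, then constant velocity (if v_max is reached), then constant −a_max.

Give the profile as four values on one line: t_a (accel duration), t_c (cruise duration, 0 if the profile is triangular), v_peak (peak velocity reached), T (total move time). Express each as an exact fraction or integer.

v_max²/a_max = 15²/4 = 225/4
49 < 225/4 ⇒ no cruise
v_peak = √(49·4) = √196 = 14
t_a = 14/4 = 7/2; t_c = 0
T = 2·7/2 = 7

t_a=7/2 t_c=0 v_peak=14 T=7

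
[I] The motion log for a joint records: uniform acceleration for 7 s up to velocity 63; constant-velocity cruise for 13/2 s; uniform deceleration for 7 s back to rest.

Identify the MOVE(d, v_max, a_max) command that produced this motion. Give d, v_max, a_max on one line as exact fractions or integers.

d=1701/2 v_max=63 a_max=9

a_max = 63/7 = 9
d_a = ½·63·7 = 441/2; d_c = 63·13/2 = 819/2
d = 2·441/2 + 819/2 = 1701/2
t_c = 13/2 > 0 so v_max = 63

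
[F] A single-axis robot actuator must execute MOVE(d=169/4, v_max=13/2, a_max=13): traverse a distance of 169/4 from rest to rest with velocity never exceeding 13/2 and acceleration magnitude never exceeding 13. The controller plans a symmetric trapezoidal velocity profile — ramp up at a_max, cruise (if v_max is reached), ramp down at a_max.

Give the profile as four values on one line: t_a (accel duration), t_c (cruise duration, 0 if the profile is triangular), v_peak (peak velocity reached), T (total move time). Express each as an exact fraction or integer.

t_a=1/2 t_c=6 v_peak=13/2 T=7

v_max²/a_max = (13/2)²/13 = 13/4
169/4 ≥ 13/4 ⇒ cruise phase
t_a = (13/2)/13 = 1/2; v_peak = 13/2
d_cruise = 169/4 − 13/4 = 39; t_c = 39/(13/2) = 6
T = 2·1/2 + 6 = 7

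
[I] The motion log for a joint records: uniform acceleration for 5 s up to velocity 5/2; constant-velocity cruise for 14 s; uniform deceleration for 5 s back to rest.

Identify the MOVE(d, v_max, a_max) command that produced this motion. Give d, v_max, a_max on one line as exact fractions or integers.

a_max = (5/2)/5 = 1/2
d_a = ½·5/2·5 = 25/4; d_c = 5/2·14 = 35
d = 2·25/4 + 35 = 95/2
t_c = 14 > 0 → v_max = v_peak = 5/2

d=95/2 v_max=5/2 a_max=1/2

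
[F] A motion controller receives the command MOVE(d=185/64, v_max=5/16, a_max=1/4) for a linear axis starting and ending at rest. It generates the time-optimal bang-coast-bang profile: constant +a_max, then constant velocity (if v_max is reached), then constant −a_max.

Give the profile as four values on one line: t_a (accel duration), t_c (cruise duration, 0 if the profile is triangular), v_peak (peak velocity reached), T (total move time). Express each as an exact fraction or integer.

t_a=5/4 t_c=8 v_peak=5/16 T=21/2

vₘ²/aₘ = (5/16)²/(1/4) = 25/64
185/64 ≥ 25/64 ⇒ cruise phase
t_a = (5/16)/(1/4) = 5/4; v_peak = 5/16
d_cruise = 185/64 − 25/64 = 5/2; t_c = (5/2)/(5/16) = 8
T = 2·5/4 + 8 = 21/2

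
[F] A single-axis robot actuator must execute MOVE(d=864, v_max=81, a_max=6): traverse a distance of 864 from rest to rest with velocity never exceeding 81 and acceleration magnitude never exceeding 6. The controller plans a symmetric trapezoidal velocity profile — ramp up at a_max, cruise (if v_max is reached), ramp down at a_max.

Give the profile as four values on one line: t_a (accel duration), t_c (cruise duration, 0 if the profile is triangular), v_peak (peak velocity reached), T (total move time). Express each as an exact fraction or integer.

(v_max)²/a_max = 81²/6 = 2187/2
864 < 2187/2 ⇒ no cruise
v_peak = √(864·6) = √5184 = 72
t_a = 72/6 = 12; t_c = 0
T = 2·12 = 24

t_a=12 t_c=0 v_peak=72 T=24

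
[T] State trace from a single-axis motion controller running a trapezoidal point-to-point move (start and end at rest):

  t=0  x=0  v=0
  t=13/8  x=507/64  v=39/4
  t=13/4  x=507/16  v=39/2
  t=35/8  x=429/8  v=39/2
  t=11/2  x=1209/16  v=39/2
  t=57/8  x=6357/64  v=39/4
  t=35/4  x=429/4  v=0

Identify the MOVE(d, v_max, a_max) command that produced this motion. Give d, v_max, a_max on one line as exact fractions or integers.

final state: t=35/4, x=429/4, v=0 → d = 429/4
a_max = (39/4−0)/(13/8−0) = 6
max v = 39/2 over t∈[13/4,11/2] → v_max = 39/2
check: 39/2·(13/4+9/4) = 429/4 ✓

d=429/4 v_max=39/2 a_max=6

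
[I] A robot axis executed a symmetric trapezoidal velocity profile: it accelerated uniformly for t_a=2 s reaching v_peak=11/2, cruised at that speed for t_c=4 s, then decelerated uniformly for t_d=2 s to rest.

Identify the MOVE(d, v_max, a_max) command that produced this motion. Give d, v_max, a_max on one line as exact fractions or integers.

d=33 v_max=11/2 a_max=11/4

a_max = (11/2)/2 = 11/4
d_a = ½·11/2·2 = 11/2; d_c = 11/2·4 = 22
d = 2·11/2 + 22 = 33
t_c = 4 > 0 → v_max = v_peak = 11/2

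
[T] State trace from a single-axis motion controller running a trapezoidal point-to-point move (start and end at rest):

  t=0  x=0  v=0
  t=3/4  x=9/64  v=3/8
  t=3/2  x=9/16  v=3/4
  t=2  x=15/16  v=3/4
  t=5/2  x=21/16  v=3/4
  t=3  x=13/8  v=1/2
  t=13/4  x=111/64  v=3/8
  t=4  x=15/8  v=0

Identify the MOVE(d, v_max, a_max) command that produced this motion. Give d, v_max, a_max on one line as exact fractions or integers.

d=15/8 v_max=3/4 a_max=1/2

final state: t=4, x=15/8, v=0 → d = 15/8
a_max = (3/8−0)/(3/4−0) = 1/2
max v = 3/4 over t∈[3/2,5/2] → v_max = 3/4
check: 3/4·(3/2+1) = 15/8 ✓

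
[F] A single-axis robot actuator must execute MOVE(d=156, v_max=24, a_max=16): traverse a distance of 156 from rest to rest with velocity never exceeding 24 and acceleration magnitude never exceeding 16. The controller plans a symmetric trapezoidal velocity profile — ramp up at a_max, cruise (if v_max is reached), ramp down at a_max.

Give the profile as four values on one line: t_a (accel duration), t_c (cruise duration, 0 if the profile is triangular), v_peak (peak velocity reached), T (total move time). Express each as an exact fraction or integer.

vₘ²/aₘ = 24²/16 = 36
156 ≥ 36 so v_max reached
t_a = 24/16 = 3/2; v_peak = 24
d_cruise = 156 − 36 = 120; t_c = 120/24 = 5
T = 2·3/2 + 5 = 8

t_a=3/2 t_c=5 v_peak=24 T=8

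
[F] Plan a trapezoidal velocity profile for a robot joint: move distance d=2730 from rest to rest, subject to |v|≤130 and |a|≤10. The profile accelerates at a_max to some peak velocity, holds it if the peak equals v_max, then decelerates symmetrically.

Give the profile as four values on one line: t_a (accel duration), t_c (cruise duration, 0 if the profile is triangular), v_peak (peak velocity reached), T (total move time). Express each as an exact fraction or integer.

t_a=13 t_c=8 v_peak=130 T=34

vₘ²/aₘ = 130²/10 = 1690
2730 ≥ 1690 ⇒ cruise phase
t_a = 130/10 = 13; v_peak = 130
d_cruise = 2730 − 1690 = 1040; t_c = 1040/130 = 8
T = 2·13 + 8 = 34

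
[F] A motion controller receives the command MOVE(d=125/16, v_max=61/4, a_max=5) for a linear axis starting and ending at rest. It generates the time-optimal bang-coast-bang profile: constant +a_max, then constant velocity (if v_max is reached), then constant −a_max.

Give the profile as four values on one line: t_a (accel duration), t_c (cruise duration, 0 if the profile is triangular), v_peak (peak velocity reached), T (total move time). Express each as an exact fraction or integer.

vₘ²/aₘ = (61/4)²/5 = 3721/80
125/16 < 3721/80 → triangular
v_peak = √(125/16·5) = √(625/16) = 25/4
t_a = (25/4)/5 = 5/4; t_c = 0
T = 2·5/4 = 5/2

t_a=5/4 t_c=0 v_peak=25/4 T=5/2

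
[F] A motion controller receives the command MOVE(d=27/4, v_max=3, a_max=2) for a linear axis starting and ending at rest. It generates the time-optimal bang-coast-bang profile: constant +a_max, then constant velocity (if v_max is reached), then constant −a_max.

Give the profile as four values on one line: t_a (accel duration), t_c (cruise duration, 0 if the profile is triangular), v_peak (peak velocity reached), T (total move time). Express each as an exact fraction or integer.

t_a=3/2 t_c=3/4 v_peak=3 T=15/4

vₘ²/aₘ = 3²/2 = 9/2
27/4 ≥ 9/2 ⇒ cruise phase
t_a = 3/2; v_peak = 3
d_cruise = 27/4 − 9/2 = 9/4; t_c = (9/4)/3 = 3/4
T = 2·3/2 + 3/4 = 15/4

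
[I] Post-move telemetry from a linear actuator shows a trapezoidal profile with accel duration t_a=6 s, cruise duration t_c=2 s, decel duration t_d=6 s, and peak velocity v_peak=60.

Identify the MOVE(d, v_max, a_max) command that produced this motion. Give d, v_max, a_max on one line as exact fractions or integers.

a_max = 60/6 = 10
d_a = ½·60·6 = 180; d_c = 60·2 = 120
d = 2·180 + 120 = 480
t_c = 2 > 0 → v_max = v_peak = 60

d=480 v_max=60 a_max=10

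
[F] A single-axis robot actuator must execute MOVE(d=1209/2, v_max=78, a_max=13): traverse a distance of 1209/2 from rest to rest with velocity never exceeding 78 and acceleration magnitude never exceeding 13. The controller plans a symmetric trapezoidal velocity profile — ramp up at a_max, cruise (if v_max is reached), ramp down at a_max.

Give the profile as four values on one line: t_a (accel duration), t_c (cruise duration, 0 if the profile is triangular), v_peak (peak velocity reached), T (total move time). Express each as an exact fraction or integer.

v_max²/a_max = 78²/13 = 468
1209/2 ≥ 468 ⇒ cruise phase
t_a = 78/13 = 6; v_peak = 78
d_cruise = 1209/2 − 468 = 273/2; t_c = (273/2)/78 = 7/4
T = 2·6 + 7/4 = 55/4

t_a=6 t_c=7/4 v_peak=78 T=55/4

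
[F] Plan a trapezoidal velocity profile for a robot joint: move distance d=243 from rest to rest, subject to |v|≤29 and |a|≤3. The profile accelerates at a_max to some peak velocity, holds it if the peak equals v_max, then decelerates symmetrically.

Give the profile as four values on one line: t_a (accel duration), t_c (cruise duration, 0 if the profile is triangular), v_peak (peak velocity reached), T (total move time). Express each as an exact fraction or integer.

t_a=9 t_c=0 v_peak=27 T=18

v_max²/a_max = 29²/3 = 841/3
243 < 841/3 → triangular
v_peak = √(243·3) = √729 = 27
t_a = 27/3 = 9; t_c = 0
T = 2·9 = 18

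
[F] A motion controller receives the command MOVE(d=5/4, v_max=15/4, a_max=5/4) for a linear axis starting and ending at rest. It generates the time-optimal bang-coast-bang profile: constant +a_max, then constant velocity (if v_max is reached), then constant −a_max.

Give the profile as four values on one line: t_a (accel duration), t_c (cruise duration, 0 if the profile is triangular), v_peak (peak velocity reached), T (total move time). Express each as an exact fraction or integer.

t_a=1 t_c=0 v_peak=5/4 T=2

vₘ²/aₘ = (15/4)²/(5/4) = 45/4
5/4 < 45/4 → triangular
v_peak = √(5/4·5/4) = √(25/16) = 5/4
t_a = (5/4)/(5/4) = 1; t_c = 0
T = 2·1 = 2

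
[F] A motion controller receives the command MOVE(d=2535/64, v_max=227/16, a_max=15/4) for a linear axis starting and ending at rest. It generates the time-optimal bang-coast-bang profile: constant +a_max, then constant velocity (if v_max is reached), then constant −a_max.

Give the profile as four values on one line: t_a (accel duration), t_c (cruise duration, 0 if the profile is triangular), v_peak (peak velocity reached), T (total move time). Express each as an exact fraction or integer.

t_a=13/4 t_c=0 v_peak=195/16 T=13/2

(v_max)²/a_max = (227/16)²/(15/4) = 51529/960
2535/64 < 51529/960 → triangular
v_peak = √(2535/64·15/4) = √(38025/256) = 195/16
t_a = (195/16)/(15/4) = 13/4; t_c = 0
T = 2·13/4 = 13/2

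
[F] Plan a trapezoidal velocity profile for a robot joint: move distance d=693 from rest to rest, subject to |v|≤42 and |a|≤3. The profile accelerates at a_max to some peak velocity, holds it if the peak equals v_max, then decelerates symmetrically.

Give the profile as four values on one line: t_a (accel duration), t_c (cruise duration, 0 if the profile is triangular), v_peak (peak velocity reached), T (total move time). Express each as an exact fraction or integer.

vₘ²/aₘ = 42²/3 = 588
693 ≥ 588 ⇒ cruise phase
t_a = 42/3 = 14; v_peak = 42
d_cruise = 693 − 588 = 105; t_c = 105/42 = 5/2
T = 2·14 + 5/2 = 61/2

t_a=14 t_c=5/2 v_peak=42 T=61/2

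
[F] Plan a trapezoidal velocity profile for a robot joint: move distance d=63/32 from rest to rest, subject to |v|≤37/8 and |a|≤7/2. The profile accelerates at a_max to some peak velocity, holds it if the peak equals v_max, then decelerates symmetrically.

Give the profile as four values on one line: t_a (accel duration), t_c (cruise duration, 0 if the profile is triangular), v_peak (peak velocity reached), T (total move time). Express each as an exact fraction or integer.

t_a=3/4 t_c=0 v_peak=21/8 T=3/2

v_max²/a_max = (37/8)²/(7/2) = 1369/224
63/32 < 1369/224 → triangular
v_peak = √(63/32·7/2) = √(441/64) = 21/8
t_a = (21/8)/(7/2) = 3/4; t_c = 0
T = 2·3/4 = 3/2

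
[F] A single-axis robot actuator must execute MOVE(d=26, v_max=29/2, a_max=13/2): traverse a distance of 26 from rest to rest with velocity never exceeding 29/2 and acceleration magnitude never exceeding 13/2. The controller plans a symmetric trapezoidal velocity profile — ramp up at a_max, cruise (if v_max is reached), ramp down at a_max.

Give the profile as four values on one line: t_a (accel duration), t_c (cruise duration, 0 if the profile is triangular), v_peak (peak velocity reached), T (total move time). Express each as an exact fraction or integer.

(v_max)²/a_max = (29/2)²/(13/2) = 841/26
26 < 841/26 ⇒ no cruise
v_peak = √(26·13/2) = √169 = 13
t_a = 13/(13/2) = 2; t_c = 0
T = 2·2 = 4

t_a=2 t_c=0 v_peak=13 T=4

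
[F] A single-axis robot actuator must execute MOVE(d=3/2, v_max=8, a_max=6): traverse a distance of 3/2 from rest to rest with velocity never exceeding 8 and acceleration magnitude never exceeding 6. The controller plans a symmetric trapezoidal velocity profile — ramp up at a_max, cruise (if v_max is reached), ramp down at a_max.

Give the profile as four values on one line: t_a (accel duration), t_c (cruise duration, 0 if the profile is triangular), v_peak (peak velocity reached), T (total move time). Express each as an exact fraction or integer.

(v_max)²/a_max = 8²/6 = 32/3
3/2 < 32/3 ⇒ no cruise
v_peak = √(3/2·6) = √9 = 3
t_a = 3/6 = 1/2; t_c = 0
T = 2·1/2 = 1

t_a=1/2 t_c=0 v_peak=3 T=1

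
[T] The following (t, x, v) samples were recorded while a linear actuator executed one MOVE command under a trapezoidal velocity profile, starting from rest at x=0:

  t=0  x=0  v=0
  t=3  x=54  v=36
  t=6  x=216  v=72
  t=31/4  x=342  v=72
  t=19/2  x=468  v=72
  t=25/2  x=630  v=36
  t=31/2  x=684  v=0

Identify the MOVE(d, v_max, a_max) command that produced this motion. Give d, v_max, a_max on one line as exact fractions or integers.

final state: t=31/2, x=684, v=0 → d = 684
a_max = (36−0)/(3−0) = 12
max v = 72 over t∈[6,19/2] → v_max = 72
check: 72·(6+7/2) = 684 ✓

d=684 v_max=72 a_max=12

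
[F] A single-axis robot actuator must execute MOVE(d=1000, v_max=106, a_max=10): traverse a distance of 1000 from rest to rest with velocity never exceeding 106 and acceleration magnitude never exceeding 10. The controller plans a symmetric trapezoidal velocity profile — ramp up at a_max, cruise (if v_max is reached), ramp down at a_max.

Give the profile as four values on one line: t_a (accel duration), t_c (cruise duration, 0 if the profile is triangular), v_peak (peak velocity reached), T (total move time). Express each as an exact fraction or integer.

t_a=10 t_c=0 v_peak=100 T=20

vₘ²/aₘ = 106²/10 = 5618/5
1000 < 5618/5 → triangular
v_peak = √(1000·10) = √10000 = 100
t_a = 100/10 = 10; t_c = 0
T = 2·10 = 20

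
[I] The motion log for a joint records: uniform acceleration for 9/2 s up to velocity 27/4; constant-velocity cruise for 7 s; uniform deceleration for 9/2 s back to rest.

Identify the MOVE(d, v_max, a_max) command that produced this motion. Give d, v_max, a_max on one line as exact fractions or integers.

a_max = (27/4)/(9/2) = 3/2
d_a = ½·27/4·9/2 = 243/16; d_c = 27/4·7 = 189/4
d = 2·243/16 + 189/4 = 621/8
t_c = 7 > 0 → v_max = v_peak = 27/4

d=621/8 v_max=27/4 a_max=3/2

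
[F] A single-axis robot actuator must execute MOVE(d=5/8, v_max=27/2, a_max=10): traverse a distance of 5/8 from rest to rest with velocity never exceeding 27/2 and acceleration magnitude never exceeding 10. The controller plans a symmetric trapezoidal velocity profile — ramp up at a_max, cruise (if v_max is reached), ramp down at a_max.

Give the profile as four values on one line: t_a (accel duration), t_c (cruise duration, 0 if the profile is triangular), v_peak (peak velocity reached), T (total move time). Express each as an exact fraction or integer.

t_a=1/4 t_c=0 v_peak=5/2 T=1/2

(v_max)²/a_max = (27/2)²/10 = 729/40
5/8 < 729/40 ⇒ no cruise
v_peak = √(5/8·10) = √(25/4) = 5/2
t_a = (5/2)/10 = 1/4; t_c = 0
T = 2·1/4 = 1/2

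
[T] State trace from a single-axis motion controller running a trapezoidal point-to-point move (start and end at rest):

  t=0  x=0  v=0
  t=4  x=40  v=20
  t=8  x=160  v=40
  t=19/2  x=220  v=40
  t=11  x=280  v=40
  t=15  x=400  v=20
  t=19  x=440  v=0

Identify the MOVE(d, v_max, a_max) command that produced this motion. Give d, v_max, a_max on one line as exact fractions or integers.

final state: t=19, x=440, v=0 → d = 440
a_max = (20−0)/(4−0) = 5
max v = 40 over t∈[8,11] → v_max = 40
check: 40·(8+3) = 440 ✓

d=440 v_max=40 a_max=5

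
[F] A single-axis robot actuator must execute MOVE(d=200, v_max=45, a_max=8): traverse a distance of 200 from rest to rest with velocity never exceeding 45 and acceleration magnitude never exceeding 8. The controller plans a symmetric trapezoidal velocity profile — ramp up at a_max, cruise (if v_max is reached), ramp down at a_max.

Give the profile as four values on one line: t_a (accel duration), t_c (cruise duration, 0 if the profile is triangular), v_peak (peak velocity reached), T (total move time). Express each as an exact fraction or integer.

v_max²/a_max = 45²/8 = 2025/8
200 < 2025/8 → triangular
v_peak = √(200·8) = √1600 = 40
t_a = 40/8 = 5; t_c = 0
T = 2·5 = 10

t_a=5 t_c=0 v_peak=40 T=10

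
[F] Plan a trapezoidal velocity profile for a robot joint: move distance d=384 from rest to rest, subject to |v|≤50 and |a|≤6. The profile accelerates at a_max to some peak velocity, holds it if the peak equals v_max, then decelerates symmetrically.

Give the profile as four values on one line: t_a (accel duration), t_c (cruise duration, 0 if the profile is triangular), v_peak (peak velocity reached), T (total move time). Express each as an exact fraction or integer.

vₘ²/aₘ = 50²/6 = 1250/3
384 < 1250/3 ⇒ no cruise
v_peak = √(384·6) = √2304 = 48
t_a = 48/6 = 8; t_c = 0
T = 2·8 = 16

t_a=8 t_c=0 v_peak=48 T=16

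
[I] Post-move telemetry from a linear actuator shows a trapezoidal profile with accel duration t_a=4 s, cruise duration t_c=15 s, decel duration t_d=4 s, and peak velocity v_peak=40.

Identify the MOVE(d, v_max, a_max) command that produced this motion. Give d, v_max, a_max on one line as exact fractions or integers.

d=760 v_max=40 a_max=10

a_max = 40/4 = 10
d_a = ½·40·4 = 80; d_c = 40·15 = 600
d = 2·80 + 600 = 760
t_c = 15 > 0 → v_max = v_peak = 40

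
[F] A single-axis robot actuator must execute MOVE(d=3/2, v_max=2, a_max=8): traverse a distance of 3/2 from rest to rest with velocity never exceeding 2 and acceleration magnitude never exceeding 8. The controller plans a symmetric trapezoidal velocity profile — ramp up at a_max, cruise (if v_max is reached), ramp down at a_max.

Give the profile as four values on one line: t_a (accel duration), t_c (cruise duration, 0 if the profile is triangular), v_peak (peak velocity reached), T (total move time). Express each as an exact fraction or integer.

(v_max)²/a_max = 2²/8 = 1/2
3/2 ≥ 1/2 → trapezoidal
t_a = 2/8 = 1/4; v_peak = 2
d_cruise = 3/2 − 1/2 = 1; t_c = 1/2
T = 2·1/4 + 1/2 = 1

t_a=1/4 t_c=1/2 v_peak=2 T=1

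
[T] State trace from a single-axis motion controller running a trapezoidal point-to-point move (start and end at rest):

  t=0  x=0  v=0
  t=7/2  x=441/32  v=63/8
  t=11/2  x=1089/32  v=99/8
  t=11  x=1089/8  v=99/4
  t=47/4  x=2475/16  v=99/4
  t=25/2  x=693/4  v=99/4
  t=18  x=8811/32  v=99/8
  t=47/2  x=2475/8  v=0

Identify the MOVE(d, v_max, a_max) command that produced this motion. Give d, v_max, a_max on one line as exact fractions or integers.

final state: t=47/2, x=2475/8, v=0 → d = 2475/8
a_max = (63/8−0)/(7/2−0) = 9/4
max v = 99/4 over t∈[11,25/2] → v_max = 99/4
check: 99/4·(11+3/2) = 2475/8 ✓

d=2475/8 v_max=99/4 a_max=9/4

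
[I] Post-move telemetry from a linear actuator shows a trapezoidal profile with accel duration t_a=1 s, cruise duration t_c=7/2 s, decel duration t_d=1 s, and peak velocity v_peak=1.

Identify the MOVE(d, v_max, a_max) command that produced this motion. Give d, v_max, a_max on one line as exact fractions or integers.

a_max = 1/1 = 1
d_a = ½·1·1 = 1/2; d_c = 1·7/2 = 7/2
d = 2·1/2 + 7/2 = 9/2
t_c = 7/2 > 0 so v_max = 1

d=9/2 v_max=1 a_max=1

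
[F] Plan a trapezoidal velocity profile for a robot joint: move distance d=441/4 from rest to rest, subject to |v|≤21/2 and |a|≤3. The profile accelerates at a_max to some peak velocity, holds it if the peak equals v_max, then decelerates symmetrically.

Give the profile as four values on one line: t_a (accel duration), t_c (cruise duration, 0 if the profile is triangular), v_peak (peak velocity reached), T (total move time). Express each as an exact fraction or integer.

t_a=7/2 t_c=7 v_peak=21/2 T=14

(v_max)²/a_max = (21/2)²/3 = 147/4
441/4 ≥ 147/4 ⇒ cruise phase
t_a = (21/2)/3 = 7/2; v_peak = 21/2
d_cruise = 441/4 − 147/4 = 147/2; t_c = (147/2)/(21/2) = 7
T = 2·7/2 + 7 = 14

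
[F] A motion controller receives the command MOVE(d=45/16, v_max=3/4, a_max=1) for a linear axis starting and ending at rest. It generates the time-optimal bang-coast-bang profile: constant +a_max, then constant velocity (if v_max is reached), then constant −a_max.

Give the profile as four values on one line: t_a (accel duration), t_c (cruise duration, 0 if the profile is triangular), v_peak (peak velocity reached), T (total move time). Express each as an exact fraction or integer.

t_a=3/4 t_c=3 v_peak=3/4 T=9/2

(v_max)²/a_max = (3/4)²/1 = 9/16
45/16 ≥ 9/16 so v_max reached
t_a = (3/4)/1 = 3/4; v_peak = 3/4
d_cruise = 45/16 − 9/16 = 9/4; t_c = (9/4)/(3/4) = 3
T = 2·3/4 + 3 = 9/2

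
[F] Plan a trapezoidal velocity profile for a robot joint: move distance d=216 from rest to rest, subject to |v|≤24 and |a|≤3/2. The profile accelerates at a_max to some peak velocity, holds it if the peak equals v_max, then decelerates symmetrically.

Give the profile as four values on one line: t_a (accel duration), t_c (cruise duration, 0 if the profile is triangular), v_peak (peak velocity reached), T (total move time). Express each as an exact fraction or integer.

t_a=12 t_c=0 v_peak=18 T=24

(v_max)²/a_max = 24²/(3/2) = 384
216 < 384 ⇒ no cruise
v_peak = √(216·3/2) = √324 = 18
t_a = 18/(3/2) = 12; t_c = 0
T = 2·12 = 24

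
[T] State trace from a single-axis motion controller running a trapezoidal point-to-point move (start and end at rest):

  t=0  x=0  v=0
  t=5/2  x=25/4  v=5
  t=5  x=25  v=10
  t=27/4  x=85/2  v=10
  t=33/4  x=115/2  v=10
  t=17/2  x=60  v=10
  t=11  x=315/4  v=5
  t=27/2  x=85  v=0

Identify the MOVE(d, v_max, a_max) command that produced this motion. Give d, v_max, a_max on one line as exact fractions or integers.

d=85 v_max=10 a_max=2

final state: t=27/2, x=85, v=0 → d = 85
a_max = (5−0)/(5/2−0) = 2
max v = 10 over t∈[5,17/2] → v_max = 10
check: 10·(5+7/2) = 85 ✓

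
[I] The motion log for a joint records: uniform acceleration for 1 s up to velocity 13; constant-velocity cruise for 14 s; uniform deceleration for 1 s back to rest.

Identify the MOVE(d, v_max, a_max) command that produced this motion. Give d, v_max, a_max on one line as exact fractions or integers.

d=195 v_max=13 a_max=13

a_max = 13/1 = 13
d_a = ½·13·1 = 13/2; d_c = 13·14 = 182
d = 2·13/2 + 182 = 195
t_c = 14 > 0 ⇒ limit active, v_max = 13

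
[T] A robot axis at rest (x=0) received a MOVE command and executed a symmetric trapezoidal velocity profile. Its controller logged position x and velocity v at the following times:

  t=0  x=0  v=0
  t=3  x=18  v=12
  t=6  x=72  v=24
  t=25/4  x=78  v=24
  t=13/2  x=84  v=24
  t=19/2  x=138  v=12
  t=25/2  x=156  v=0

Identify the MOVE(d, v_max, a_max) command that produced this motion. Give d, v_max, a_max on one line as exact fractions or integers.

final state: t=25/2, x=156, v=0 → d = 156
a_max = (12−0)/(3−0) = 4
max v = 24 over t∈[6,13/2] → v_max = 24
check: 24·(6+1/2) = 156 ✓

d=156 v_max=24 a_max=4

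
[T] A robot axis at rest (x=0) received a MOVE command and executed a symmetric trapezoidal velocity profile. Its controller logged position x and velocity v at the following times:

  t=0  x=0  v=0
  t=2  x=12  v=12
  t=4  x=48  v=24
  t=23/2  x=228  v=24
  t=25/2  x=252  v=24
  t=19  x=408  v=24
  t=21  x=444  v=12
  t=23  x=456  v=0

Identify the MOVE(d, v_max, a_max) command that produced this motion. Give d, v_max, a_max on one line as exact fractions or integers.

final state: t=23, x=456, v=0 → d = 456
a_max = (12−0)/(2−0) = 6
max v = 24 over t∈[4,19] → v_max = 24
check: 24·(4+15) = 456 ✓

d=456 v_max=24 a_max=6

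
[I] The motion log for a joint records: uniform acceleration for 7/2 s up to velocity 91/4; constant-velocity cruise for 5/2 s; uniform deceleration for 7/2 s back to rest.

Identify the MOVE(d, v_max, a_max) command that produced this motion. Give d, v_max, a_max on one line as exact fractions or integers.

d=273/2 v_max=91/4 a_max=13/2

a_max = (91/4)/(7/2) = 13/2
d_a = ½·91/4·7/2 = 637/16; d_c = 91/4·5/2 = 455/8
d = 2·637/16 + 455/8 = 273/2
t_c = 5/2 > 0 → v_max = v_peak = 91/4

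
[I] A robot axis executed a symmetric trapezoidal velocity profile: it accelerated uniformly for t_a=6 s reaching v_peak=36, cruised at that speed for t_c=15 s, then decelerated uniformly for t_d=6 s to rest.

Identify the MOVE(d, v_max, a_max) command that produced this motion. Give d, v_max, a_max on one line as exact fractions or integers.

d=756 v_max=36 a_max=6

a_max = 36/6 = 6
d_a = ½·36·6 = 108; d_c = 36·15 = 540
d = 2·108 + 540 = 756
t_c = 15 > 0 so v_max = 36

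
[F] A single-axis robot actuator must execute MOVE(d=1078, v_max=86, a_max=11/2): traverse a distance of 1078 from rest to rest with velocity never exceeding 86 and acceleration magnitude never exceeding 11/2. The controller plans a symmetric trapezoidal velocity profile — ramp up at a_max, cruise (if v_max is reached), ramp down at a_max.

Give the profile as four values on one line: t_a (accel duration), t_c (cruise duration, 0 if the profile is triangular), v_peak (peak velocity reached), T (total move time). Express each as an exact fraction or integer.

(v_max)²/a_max = 86²/(11/2) = 14792/11
1078 < 14792/11 → triangular
v_peak = √(1078·11/2) = √5929 = 77
t_a = 77/(11/2) = 14; t_c = 0
T = 2·14 = 28

t_a=14 t_c=0 v_peak=77 T=28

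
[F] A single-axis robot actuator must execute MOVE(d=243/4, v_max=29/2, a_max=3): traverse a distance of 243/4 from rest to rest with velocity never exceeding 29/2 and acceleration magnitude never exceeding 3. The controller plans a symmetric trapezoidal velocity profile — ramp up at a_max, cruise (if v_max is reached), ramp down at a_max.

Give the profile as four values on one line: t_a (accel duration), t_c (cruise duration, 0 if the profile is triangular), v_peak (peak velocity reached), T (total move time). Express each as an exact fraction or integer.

t_a=9/2 t_c=0 v_peak=27/2 T=9

(v_max)²/a_max = (29/2)²/3 = 841/12
243/4 < 841/12 ⇒ no cruise
v_peak = √(243/4·3) = √(729/4) = 27/2
t_a = (27/2)/3 = 9/2; t_c = 0
T = 2·9/2 = 9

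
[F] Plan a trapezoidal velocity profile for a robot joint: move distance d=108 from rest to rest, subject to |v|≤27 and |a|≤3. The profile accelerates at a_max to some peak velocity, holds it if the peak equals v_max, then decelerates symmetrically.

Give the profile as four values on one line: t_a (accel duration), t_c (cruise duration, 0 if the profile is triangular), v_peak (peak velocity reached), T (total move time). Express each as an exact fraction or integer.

vₘ²/aₘ = 27²/3 = 243
108 < 243 so t_c = 0
v_peak = √(108·3) = √324 = 18
t_a = 18/3 = 6; t_c = 0
T = 2·6 = 12

t_a=6 t_c=0 v_peak=18 T=12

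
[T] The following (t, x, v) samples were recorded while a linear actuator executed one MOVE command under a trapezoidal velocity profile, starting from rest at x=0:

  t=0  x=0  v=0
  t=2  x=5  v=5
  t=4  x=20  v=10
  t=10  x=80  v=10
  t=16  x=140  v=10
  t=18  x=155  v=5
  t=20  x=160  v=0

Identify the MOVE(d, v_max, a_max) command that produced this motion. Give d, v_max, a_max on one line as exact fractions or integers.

d=160 v_max=10 a_max=5/2

final state: t=20, x=160, v=0 → d = 160
a_max = (5−0)/(2−0) = 5/2
max v = 10 over t∈[4,16] → v_max = 10
check: 10·(4+12) = 160 ✓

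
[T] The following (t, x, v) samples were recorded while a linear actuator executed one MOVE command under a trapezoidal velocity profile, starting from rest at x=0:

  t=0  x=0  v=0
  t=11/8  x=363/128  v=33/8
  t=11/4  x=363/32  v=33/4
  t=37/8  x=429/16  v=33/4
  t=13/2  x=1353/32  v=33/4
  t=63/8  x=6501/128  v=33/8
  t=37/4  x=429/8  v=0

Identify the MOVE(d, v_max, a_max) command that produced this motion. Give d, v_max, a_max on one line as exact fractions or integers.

final state: t=37/4, x=429/8, v=0 → d = 429/8
a_max = (33/8−0)/(11/8−0) = 3
max v = 33/4 over t∈[11/4,13/2] → v_max = 33/4
check: 33/4·(11/4+15/4) = 429/8 ✓

d=429/8 v_max=33/4 a_max=3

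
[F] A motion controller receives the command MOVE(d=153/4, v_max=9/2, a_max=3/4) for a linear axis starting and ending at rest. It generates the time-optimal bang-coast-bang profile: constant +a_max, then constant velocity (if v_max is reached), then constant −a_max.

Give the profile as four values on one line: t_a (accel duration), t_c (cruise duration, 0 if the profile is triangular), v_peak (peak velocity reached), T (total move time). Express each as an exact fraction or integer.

vₘ²/aₘ = (9/2)²/(3/4) = 27
153/4 ≥ 27 so v_max reached
t_a = (9/2)/(3/4) = 6; v_peak = 9/2
d_cruise = 153/4 − 27 = 45/4; t_c = (45/4)/(9/2) = 5/2
T = 2·6 + 5/2 = 29/2

t_a=6 t_c=5/2 v_peak=9/2 T=29/2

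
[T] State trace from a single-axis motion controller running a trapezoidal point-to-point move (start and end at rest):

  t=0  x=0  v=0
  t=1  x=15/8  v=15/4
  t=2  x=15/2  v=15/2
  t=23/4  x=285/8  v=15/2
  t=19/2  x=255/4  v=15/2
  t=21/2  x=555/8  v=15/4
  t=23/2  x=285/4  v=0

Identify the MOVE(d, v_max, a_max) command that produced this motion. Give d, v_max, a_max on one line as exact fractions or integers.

d=285/4 v_max=15/2 a_max=15/4

final state: t=23/2, x=285/4, v=0 → d = 285/4
a_max = (15/4−0)/(1−0) = 15/4
max v = 15/2 over t∈[2,19/2] → v_max = 15/2
check: 15/2·(2+15/2) = 285/4 ✓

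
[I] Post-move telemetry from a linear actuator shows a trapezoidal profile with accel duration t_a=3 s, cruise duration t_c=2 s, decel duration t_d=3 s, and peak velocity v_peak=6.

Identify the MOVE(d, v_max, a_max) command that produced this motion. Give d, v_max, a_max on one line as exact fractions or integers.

a_max = 6/3 = 2
d_a = ½·6·3 = 9; d_c = 6·2 = 12
d = 2·9 + 12 = 30
t_c = 2 > 0 so v_max = 6

d=30 v_max=6 a_max=2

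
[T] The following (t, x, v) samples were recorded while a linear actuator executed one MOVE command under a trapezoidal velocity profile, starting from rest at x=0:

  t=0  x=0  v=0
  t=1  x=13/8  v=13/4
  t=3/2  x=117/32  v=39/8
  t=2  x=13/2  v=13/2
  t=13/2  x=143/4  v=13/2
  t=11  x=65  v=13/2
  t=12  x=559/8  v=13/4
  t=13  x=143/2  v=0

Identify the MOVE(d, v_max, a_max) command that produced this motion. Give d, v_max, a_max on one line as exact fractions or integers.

d=143/2 v_max=13/2 a_max=13/4

final state: t=13, x=143/2, v=0 → d = 143/2
a_max = (13/4−0)/(1−0) = 13/4
max v = 13/2 over t∈[2,11] → v_max = 13/2
check: 13/2·(2+9) = 143/2 ✓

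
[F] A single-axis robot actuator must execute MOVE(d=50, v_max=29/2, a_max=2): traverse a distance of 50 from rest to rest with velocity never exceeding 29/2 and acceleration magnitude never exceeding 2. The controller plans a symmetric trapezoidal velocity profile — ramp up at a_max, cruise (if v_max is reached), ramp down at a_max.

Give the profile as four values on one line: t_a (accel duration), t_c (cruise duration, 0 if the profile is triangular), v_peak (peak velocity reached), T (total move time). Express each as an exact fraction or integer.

t_a=5 t_c=0 v_peak=10 T=10

(v_max)²/a_max = (29/2)²/2 = 841/8
50 < 841/8 → triangular
v_peak = √(50·2) = √100 = 10
t_a = 10/2 = 5; t_c = 0
T = 2·5 = 10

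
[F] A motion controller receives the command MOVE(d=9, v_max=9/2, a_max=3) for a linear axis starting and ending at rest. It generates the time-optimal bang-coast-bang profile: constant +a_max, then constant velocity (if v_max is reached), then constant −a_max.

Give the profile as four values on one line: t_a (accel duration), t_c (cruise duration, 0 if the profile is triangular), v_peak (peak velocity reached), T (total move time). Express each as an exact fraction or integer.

vₘ²/aₘ = (9/2)²/3 = 27/4
9 ≥ 27/4 → trapezoidal
t_a = (9/2)/3 = 3/2; v_peak = 9/2
d_cruise = 9 − 27/4 = 9/4; t_c = (9/4)/(9/2) = 1/2
T = 2·3/2 + 1/2 = 7/2

t_a=3/2 t_c=1/2 v_peak=9/2 T=7/2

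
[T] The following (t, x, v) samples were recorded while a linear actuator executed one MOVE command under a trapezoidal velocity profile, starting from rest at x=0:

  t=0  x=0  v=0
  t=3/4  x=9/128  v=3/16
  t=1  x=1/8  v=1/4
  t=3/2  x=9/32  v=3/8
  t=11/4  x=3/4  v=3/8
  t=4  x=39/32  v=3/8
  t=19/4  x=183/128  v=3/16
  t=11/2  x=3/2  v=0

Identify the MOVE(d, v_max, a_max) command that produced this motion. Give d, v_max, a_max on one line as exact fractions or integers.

d=3/2 v_max=3/8 a_max=1/4

final state: t=11/2, x=3/2, v=0 → d = 3/2
a_max = (3/16−0)/(3/4−0) = 1/4
max v = 3/8 over t∈[3/2,4] → v_max = 3/8
check: 3/8·(3/2+5/2) = 3/2 ✓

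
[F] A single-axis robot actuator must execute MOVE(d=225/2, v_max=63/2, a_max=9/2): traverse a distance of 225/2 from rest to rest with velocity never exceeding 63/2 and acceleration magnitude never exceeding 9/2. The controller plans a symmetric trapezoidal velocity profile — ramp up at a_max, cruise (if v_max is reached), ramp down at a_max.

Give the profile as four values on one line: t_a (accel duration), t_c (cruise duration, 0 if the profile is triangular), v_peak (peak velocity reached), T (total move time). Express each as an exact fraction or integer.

v_max²/a_max = (63/2)²/(9/2) = 441/2
225/2 < 441/2 so t_c = 0
v_peak = √(225/2·9/2) = √(2025/4) = 45/2
t_a = (45/2)/(9/2) = 5; t_c = 0
T = 2·5 = 10

t_a=5 t_c=0 v_peak=45/2 T=10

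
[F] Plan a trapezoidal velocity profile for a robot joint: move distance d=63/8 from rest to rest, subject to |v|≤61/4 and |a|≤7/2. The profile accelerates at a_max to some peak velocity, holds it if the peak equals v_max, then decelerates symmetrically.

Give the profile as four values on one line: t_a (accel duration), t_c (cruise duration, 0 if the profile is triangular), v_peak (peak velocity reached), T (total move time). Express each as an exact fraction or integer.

t_a=3/2 t_c=0 v_peak=21/4 T=3

vₘ²/aₘ = (61/4)²/(7/2) = 3721/56
63/8 < 3721/56 ⇒ no cruise
v_peak = √(63/8·7/2) = √(441/16) = 21/4
t_a = (21/4)/(7/2) = 3/2; t_c = 0
T = 2·3/2 = 3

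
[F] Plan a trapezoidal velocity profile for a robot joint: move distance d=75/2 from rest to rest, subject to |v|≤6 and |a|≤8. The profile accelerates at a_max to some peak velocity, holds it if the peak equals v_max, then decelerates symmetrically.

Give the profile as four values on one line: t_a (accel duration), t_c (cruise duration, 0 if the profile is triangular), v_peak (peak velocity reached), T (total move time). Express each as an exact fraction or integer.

t_a=3/4 t_c=11/2 v_peak=6 T=7

vₘ²/aₘ = 6²/8 = 9/2
75/2 ≥ 9/2 ⇒ cruise phase
t_a = 6/8 = 3/4; v_peak = 6
d_cruise = 75/2 − 9/2 = 33; t_c = 33/6 = 11/2
T = 2·3/4 + 11/2 = 7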